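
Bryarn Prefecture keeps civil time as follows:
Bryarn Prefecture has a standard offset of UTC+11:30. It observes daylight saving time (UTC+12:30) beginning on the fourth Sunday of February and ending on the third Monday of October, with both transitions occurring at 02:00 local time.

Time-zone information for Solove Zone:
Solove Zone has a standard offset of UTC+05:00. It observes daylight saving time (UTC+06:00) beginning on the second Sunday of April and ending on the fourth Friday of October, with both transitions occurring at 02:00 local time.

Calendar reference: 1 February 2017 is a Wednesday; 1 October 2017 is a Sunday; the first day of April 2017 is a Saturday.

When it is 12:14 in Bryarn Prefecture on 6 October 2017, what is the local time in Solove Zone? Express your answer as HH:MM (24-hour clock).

05:44

1 February 2017 is a Wednesday, so the first Sunday is February 5 and the fourth is February 26.
1 October 2017 is a Sunday, so the first Monday is October 2 and the third is October 16.
Daylight saving runs 26 February – 16 October; 6 October 2017 is inside that window, so Bryarn Prefecture is at UTC+12:30.
12:14 Bryarn Prefecture − 12h30m = 23:44 UTC (rolling into the previous day, 5 October 2017).
1 April 2017 is a Saturday, so the first Sunday is April 2 and the second is April 9.
1 October 2017 is a Sunday, so the first Friday is October 6 and the fourth is October 27.
At the standard offset (UTC+05:00), 23:44 UTC + 5h = 04:44 Solove Zone standard time (rolling into the next day, 6 October 2017).
The standard-time date in Solove Zone, 6 October 2017, lies within the daylight-saving period (9 April – 27 October), so Solove Zone is on daylight time, UTC+06:00.
23:44 UTC + 6h = 05:44 Solove Zone (rolling into the next day, 6 October 2017).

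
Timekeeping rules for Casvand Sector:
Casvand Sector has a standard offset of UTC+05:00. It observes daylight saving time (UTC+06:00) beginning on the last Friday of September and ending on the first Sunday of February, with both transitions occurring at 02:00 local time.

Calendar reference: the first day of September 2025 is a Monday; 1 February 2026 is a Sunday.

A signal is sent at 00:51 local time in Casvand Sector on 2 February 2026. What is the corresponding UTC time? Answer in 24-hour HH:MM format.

1 September 2025 is a Monday, so Fridays fall on 5, 12, 19, 26; the last is September 26.
1 February 2026 is a Sunday, so the first Sunday is February 1.
Daylight saving runs 26 September 2025 – 1 February 2026; 2 February 2026 is outside that window, so Casvand Sector is on standard time at UTC+05:00.
00:51 local − 5h = 19:51 UTC (rolling into the previous day, 1 February 2026).

19:51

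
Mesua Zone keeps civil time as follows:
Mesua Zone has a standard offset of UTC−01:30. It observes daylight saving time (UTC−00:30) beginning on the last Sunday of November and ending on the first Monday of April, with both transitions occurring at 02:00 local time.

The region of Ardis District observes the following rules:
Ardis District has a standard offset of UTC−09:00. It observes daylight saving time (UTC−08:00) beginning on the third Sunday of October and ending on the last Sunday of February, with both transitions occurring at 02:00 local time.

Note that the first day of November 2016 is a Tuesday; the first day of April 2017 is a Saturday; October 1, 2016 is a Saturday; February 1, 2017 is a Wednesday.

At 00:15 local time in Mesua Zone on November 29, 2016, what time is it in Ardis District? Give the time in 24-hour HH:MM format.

16:45

1 November 2016 is a Tuesday, so Sundays fall on 6, 13, 20, 27; the last is November 27.
1 April 2017 is a Saturday, so the first Monday is April 3.
Daylight saving runs 27 November 2016 – 3 April 2017; November 29, 2016 is inside that window, so Mesua Zone is at UTC−00:30.
00:15 Mesua Zone + 0h30m = 00:45 UTC.
1 October 2016 is a Saturday, so the first Sunday is October 2 and the third is October 16.
1 February 2017 is a Wednesday, so Sundays fall on 5, 12, 19, 26; the last is February 26.
At the standard offset (UTC−09:00), 00:45 UTC − 9h = 15:45 Ardis District standard time (rolling into the previous day, 28 November 2016).
The standard-time date in Ardis District, November 28, 2016, lies within the daylight-saving period (16 October 2016 – 26 February 2017), so Ardis District is on daylight time, UTC−08:00.
00:45 UTC − 8h = 16:45 Ardis District (rolling into the previous day, 28 November 2016).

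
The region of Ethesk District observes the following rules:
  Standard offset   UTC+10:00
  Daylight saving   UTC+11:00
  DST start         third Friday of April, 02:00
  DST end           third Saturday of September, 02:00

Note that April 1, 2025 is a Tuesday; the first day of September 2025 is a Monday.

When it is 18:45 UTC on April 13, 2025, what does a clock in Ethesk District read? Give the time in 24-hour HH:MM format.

1 April 2025 is a Tuesday, so the first Friday is April 4 and the third is April 18.
1 September 2025 is a Monday, so the first Saturday is September 6 and the third is September 20.
At the standard offset (UTC+10:00), 18:45 UTC + 10h = 04:45 Ethesk District standard time (rolling into the next day, 14 April 2025).
Daylight saving runs 18 April – 20 September; the standard-time date in Ethesk District, April 14, 2025, is outside that window, so Ethesk District is on standard time at UTC+10:00.
18:45 UTC + 10h = 04:45 local (rolling into the next day, 14 April 2025).

04:45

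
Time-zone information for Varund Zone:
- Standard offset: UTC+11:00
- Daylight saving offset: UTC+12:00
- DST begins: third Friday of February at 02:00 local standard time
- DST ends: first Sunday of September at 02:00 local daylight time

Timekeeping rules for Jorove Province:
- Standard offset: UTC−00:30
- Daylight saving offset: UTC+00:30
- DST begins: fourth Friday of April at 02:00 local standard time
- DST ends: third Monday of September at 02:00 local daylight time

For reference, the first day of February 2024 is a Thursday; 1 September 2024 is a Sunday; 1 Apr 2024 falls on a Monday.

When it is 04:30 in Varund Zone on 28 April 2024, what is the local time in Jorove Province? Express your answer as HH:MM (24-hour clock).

17:00

1 February 2024 is a Thursday, so the first Friday is February 2 and the third is February 16.
1 September 2024 is a Sunday, so the first Sunday is September 1.
Daylight saving runs 16 February – 1 September; 28 April 2024 is inside that window, so Varund Zone is at UTC+12:00.
04:30 Varund Zone − 12h = 16:30 UTC (rolling into the previous day, 27 April 2024).
1 April 2024 is a Monday, so the first Friday is April 5 and the fourth is April 26.
1 September 2024 is a Sunday, so the first Monday is September 2 and the third is September 16.
At the standard offset (UTC−00:30), 16:30 UTC − 0h30m = 16:00 Jorove Province standard time.
The standard-time date in Jorove Province, 27 April 2024, lies within the daylight-saving period (26 April – 16 September), so Jorove Province is on daylight time, UTC+00:30.
16:30 UTC + 0h30m = 17:00 Jorove Province.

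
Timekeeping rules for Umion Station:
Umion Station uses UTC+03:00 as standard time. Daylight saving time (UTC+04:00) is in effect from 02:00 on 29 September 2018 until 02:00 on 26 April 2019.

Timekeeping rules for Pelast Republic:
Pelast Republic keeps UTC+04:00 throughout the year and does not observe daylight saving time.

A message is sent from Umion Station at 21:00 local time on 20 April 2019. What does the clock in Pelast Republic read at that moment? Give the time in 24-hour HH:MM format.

21:00

20 April 2019 falls between 29 September 2018 and 26 April 2019, so daylight saving is in effect and Umion Station is at UTC+04:00.
21:00 Umion Station − 4h = 17:00 UTC.
Pelast Republic has no daylight saving, so its offset is UTC+04:00 year-round.
17:00 UTC + 4h = 21:00 Pelast Republic.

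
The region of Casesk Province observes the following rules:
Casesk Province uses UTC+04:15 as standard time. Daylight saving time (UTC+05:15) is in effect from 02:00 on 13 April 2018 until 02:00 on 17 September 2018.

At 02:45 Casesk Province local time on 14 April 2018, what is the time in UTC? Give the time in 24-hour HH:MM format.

14 April 2018 lies within the daylight-saving period (13 April – 17 September), so Casesk Province is on daylight time, UTC+05:15.
02:45 local − 5h15m = 21:30 UTC (rolling into the previous day, 13 April 2018).

21:30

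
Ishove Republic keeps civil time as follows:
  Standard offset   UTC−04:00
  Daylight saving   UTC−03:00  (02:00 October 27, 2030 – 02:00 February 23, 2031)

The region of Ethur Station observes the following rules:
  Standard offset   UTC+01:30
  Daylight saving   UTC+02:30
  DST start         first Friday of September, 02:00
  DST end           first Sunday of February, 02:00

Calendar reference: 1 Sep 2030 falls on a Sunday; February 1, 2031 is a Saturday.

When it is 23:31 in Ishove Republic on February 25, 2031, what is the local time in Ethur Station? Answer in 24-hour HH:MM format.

February 25, 2031 does not fall between 27 October 2030 and 23 February 2031, so daylight saving is not in effect and Ishove Republic is at UTC−04:00.
23:31 Ishove Republic + 4h = 03:31 UTC (rolling into the next day, 26 February 2031).
1 September 2030 is a Sunday, so the first Friday is September 6.
1 February 2031 is a Saturday, so the first Sunday is February 2.
At the standard offset (UTC+01:30), 03:31 UTC + 1h30m = 05:01 Ethur Station standard time.
The standard-time date in Ethur Station, February 26, 2031, does not fall between 6 September 2030 and 2 February 2031, so daylight saving is not in effect and Ethur Station is at UTC+01:30.
03:31 UTC + 1h30m = 05:01 Ethur Station.

05:01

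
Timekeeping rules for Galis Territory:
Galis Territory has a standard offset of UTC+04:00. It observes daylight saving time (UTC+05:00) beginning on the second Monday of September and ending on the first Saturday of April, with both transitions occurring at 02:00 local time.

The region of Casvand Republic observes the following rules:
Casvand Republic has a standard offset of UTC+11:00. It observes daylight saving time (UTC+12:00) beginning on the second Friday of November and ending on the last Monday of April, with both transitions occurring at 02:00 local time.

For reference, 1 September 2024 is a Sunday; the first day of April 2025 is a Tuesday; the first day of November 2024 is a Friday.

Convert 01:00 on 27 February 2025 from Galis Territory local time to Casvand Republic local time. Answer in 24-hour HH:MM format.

08:00

1 September 2024 is a Sunday, so the first Monday is September 2 and the second is September 9.
1 April 2025 is a Tuesday, so the first Saturday is April 5.
Daylight saving runs 9 September 2024 – 5 April 2025; 27 February 2025 is inside that window, so Galis Territory is at UTC+05:00.
01:00 Galis Territory − 5h = 20:00 UTC (rolling into the previous day, 26 February 2025).
1 November 2024 is a Friday, so the first Friday is November 1 and the second is November 8.
1 April 2025 is a Tuesday, so Mondays fall on 7, 14, 21, 28; the last is April 28.
At the standard offset (UTC+11:00), 20:00 UTC + 11h = 07:00 Casvand Republic standard time (rolling into the next day, 27 February 2025).
The standard-time date in Casvand Republic, 27 February 2025, falls between 8 November 2024 and 28 April 2025, so daylight saving is in effect and Casvand Republic is at UTC+12:00.
20:00 UTC + 12h = 08:00 Casvand Republic (rolling into the next day, 27 February 2025).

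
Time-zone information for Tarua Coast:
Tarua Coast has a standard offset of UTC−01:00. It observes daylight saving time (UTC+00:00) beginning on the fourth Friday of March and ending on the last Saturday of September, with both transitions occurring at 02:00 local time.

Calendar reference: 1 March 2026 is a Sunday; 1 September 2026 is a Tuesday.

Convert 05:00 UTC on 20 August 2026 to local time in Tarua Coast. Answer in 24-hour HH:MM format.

1 March 2026 is a Sunday, so the first Friday is March 6 and the fourth is March 27.
1 September 2026 is a Tuesday, so Saturdays fall on 5, 12, 19, 26; the last is September 26.
At the standard offset (UTC−01:00), 05:00 UTC − 1h = 04:00 Tarua Coast standard time.
The standard-time date in Tarua Coast, 20 August 2026, lies within the daylight-saving period (27 March – 26 September), so Tarua Coast is on daylight time, UTC+00:00.
05:00 UTC + 0h = 05:00 local.

05:00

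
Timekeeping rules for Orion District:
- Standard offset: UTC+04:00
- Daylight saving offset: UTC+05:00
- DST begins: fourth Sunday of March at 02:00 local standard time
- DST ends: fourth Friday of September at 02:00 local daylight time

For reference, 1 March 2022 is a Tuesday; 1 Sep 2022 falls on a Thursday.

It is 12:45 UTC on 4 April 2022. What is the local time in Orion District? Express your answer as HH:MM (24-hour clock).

1 March 2022 is a Tuesday, so the first Sunday is March 6 and the fourth is March 27.
1 September 2022 is a Thursday, so the first Friday is September 2 and the fourth is September 23.
At the standard offset (UTC+04:00), 12:45 UTC + 4h = 16:45 Orion District standard time.
The standard-time date in Orion District, 4 April 2022, falls between 27 March and 23 September, so daylight saving is in effect and Orion District is at UTC+05:00.
12:45 UTC + 5h = 17:45 local.

17:45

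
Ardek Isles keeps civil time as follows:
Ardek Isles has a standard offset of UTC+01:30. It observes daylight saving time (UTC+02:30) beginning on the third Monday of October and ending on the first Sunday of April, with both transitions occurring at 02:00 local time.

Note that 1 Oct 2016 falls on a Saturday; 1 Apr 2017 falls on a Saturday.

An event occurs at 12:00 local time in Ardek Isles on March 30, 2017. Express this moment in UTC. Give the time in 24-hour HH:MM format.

09:30

1 October 2016 is a Saturday, so the first Monday is October 3 and the third is October 17.
1 April 2017 is a Saturday, so the first Sunday is April 2.
March 30, 2017 falls between 17 October 2016 and 2 April 2017, so daylight saving is in effect and Ardek Isles is at UTC+02:30.
12:00 local − 2h30m = 09:30 UTC.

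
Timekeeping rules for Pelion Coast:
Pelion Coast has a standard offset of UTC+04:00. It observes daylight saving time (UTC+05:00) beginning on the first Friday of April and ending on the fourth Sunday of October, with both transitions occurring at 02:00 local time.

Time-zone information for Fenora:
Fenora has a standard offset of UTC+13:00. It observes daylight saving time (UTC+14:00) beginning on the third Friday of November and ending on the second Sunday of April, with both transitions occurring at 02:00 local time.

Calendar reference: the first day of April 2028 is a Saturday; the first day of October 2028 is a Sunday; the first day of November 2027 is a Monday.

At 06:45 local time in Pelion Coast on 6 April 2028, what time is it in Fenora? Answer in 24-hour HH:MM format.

1 April 2028 is a Saturday, so the first Friday is April 7.
1 October 2028 is a Sunday, so the first Sunday is October 1 and the fourth is October 22.
6 April 2028 does not fall between 7 April and 22 October, so daylight saving is not in effect and Pelion Coast is at UTC+04:00.
06:45 Pelion Coast − 4h = 02:45 UTC.
1 November 2027 is a Monday, so the first Friday is November 5 and the third is November 19.
1 April 2028 is a Saturday, so the first Sunday is April 2 and the second is April 9.
At the standard offset (UTC+13:00), 02:45 UTC + 13h = 15:45 Fenora standard time.
The standard-time date in Fenora, 6 April 2028, falls between 19 November 2027 and 9 April 2028, so daylight saving is in effect and Fenora is at UTC+14:00.
02:45 UTC + 14h = 16:45 Fenora.

16:45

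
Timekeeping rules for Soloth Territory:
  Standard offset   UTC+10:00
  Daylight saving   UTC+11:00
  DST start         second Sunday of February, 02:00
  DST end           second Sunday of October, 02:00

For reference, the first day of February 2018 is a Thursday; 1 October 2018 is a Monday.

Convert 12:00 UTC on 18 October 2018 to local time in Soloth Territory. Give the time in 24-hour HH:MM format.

1 February 2018 is a Thursday, so the first Sunday is February 4 and the second is February 11.
1 October 2018 is a Monday, so the first Sunday is October 7 and the second is October 14.
At the standard offset (UTC+10:00), 12:00 UTC + 10h = 22:00 Soloth Territory standard time.
The standard-time date in Soloth Territory, 18 October 2018, is outside the daylight-saving period (11 February – 14 October), so Soloth Territory is on standard time, UTC+10:00.
12:00 UTC + 10h = 22:00 local.

22:00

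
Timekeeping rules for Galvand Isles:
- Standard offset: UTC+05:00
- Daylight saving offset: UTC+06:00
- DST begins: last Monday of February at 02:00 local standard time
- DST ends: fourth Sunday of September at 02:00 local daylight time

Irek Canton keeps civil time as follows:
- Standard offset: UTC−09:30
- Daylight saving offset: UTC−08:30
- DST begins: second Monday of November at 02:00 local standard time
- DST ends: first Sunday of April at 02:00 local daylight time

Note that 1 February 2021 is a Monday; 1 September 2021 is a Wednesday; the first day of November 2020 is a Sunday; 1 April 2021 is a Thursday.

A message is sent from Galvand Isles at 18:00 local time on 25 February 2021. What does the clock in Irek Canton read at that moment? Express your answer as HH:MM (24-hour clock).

03:30

1 February 2021 is a Monday, so Mondays fall on 1, 8, 15, 22; the last is February 22.
1 September 2021 is a Wednesday, so the first Sunday is September 5 and the fourth is September 26.
25 February 2021 falls between 22 February and 26 September, so daylight saving is in effect and Galvand Isles is at UTC+06:00.
18:00 Galvand Isles − 6h = 12:00 UTC.
1 November 2020 is a Sunday, so the first Monday is November 2 and the second is November 9.
1 April 2021 is a Thursday, so the first Sunday is April 4.
At the standard offset (UTC−09:30), 12:00 UTC − 9h30m = 02:30 Irek Canton standard time.
Daylight saving runs 9 November 2020 – 4 April 2021; the standard-time date in Irek Canton, 25 February 2021, is inside that window, so Irek Canton is at UTC−08:30.
12:00 UTC − 8h30m = 03:30 Irek Canton.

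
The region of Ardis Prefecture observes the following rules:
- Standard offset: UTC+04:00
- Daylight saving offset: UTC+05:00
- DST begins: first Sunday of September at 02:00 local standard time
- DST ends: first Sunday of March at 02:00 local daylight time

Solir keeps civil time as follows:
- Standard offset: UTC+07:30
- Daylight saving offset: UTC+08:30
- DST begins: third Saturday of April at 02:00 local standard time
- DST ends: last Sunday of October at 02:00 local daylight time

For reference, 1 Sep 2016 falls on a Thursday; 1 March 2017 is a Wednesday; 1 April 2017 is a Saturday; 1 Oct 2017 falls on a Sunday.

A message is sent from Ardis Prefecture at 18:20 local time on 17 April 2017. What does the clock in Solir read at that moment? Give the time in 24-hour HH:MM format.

1 September 2016 is a Thursday, so the first Sunday is September 4.
1 March 2017 is a Wednesday, so the first Sunday is March 5.
Daylight saving runs 4 September 2016 – 5 March 2017; 17 April 2017 is outside that window, so Ardis Prefecture is on standard time at UTC+04:00.
18:20 Ardis Prefecture − 4h = 14:20 UTC.
1 April 2017 is a Saturday, so the first Saturday is April 1 and the third is April 15.
1 October 2017 is a Sunday, so Sundays fall on 1, 8, 15, 22, 29; the last is October 29.
At the standard offset (UTC+07:30), 14:20 UTC + 7h30m = 21:50 Solir standard time.
The standard-time date in Solir, 17 April 2017, falls between 15 April and 29 October, so daylight saving is in effect and Solir is at UTC+08:30.
14:20 UTC + 8h30m = 22:50 Solir.

22:50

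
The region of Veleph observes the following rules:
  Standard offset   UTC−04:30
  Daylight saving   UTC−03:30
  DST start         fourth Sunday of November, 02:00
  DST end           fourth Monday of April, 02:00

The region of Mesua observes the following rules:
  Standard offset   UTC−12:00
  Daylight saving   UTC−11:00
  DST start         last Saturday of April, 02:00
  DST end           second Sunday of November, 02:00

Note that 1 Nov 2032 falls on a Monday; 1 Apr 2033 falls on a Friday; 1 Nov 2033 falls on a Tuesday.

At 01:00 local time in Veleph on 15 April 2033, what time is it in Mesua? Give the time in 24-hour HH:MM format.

16:30

1 November 2032 is a Monday, so the first Sunday is November 7 and the fourth is November 28.
1 April 2033 is a Friday, so the first Monday is April 4 and the fourth is April 25.
15 April 2033 lies within the daylight-saving period (28 November 2032 – 25 April 2033), so Veleph is on daylight time, UTC−03:30.
01:00 Veleph + 3h30m = 04:30 UTC.
1 April 2033 is a Friday, so Saturdays fall on 2, 9, 16, 23, 30; the last is April 30.
1 November 2033 is a Tuesday, so the first Sunday is November 6 and the second is November 13.
At the standard offset (UTC−12:00), 04:30 UTC − 12h = 16:30 Mesua standard time (rolling into the previous day, 14 April 2033).
The standard-time date in Mesua, 14 April 2033, does not fall between 30 April and 13 November, so daylight saving is not in effect and Mesua is at UTC−12:00.
04:30 UTC − 12h = 16:30 Mesua (rolling into the previous day, 14 April 2033).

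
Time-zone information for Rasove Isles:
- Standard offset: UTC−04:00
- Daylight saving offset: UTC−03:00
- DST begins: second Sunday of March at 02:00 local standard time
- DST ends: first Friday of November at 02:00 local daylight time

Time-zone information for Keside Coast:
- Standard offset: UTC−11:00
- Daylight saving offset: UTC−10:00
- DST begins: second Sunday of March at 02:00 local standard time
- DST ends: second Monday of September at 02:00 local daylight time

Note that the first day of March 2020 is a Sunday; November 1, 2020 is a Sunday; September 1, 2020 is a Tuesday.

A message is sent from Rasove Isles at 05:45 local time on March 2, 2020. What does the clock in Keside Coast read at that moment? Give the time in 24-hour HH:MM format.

22:45

1 March 2020 is a Sunday, so the first Sunday is March 1 and the second is March 8.
1 November 2020 is a Sunday, so the first Friday is November 6.
March 2, 2020 is outside the daylight-saving period (8 March – 6 November), so Rasove Isles is on standard time, UTC−04:00.
05:45 Rasove Isles + 4h = 09:45 UTC.
1 March 2020 is a Sunday, so the first Sunday is March 1 and the second is March 8.
1 September 2020 is a Tuesday, so the first Monday is September 7 and the second is September 14.
At the standard offset (UTC−11:00), 09:45 UTC − 11h = 22:45 Keside Coast standard time (rolling into the previous day, 1 March 2020).
Daylight saving runs 8 March – 14 September; the standard-time date in Keside Coast, March 1, 2020, is outside that window, so Keside Coast is on standard time at UTC−11:00.
09:45 UTC − 11h = 22:45 Keside Coast (rolling into the previous day, 1 March 2020).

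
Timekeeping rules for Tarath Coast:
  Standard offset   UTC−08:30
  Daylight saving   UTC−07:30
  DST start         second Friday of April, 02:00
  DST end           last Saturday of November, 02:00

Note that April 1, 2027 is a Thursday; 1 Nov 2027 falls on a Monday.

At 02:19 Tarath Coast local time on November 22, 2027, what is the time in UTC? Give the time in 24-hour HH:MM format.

09:49

1 April 2027 is a Thursday, so the first Friday is April 2 and the second is April 9.
1 November 2027 is a Monday, so Saturdays fall on 6, 13, 20, 27; the last is November 27.
November 22, 2027 lies within the daylight-saving period (9 April – 27 November), so Tarath Coast is on daylight time, UTC−07:30.
02:19 local + 7h30m = 09:49 UTC.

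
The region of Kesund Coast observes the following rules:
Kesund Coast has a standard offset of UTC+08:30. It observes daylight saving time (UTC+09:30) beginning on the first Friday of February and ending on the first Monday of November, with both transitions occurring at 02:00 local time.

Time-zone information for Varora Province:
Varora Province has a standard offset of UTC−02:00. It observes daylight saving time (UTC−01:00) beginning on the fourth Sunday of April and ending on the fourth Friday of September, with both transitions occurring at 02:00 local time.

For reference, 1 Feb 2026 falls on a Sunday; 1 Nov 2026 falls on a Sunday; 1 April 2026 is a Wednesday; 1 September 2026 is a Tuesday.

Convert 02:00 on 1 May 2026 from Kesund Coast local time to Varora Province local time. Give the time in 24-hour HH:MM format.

1 February 2026 is a Sunday, so the first Friday is February 6.
1 November 2026 is a Sunday, so the first Monday is November 2.
Daylight saving runs 6 February – 2 November; 1 May 2026 is inside that window, so Kesund Coast is at UTC+09:30.
02:00 Kesund Coast − 9h30m = 16:30 UTC (rolling into the previous day, 30 April 2026).
1 April 2026 is a Wednesday, so the first Sunday is April 5 and the fourth is April 26.
1 September 2026 is a Tuesday, so the first Friday is September 4 and the fourth is September 25.
At the standard offset (UTC−02:00), 16:30 UTC − 2h = 14:30 Varora Province standard time.
The standard-time date in Varora Province, 30 April 2026, falls between 26 April and 25 September, so daylight saving is in effect and Varora Province is at UTC−01:00.
16:30 UTC − 1h = 15:30 Varora Province.

15:30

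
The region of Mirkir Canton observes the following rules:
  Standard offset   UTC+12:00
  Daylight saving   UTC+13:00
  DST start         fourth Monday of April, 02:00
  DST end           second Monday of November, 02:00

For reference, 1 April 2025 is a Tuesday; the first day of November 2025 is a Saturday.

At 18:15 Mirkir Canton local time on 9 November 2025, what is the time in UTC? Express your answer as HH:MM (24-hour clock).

05:15

1 April 2025 is a Tuesday, so the first Monday is April 7 and the fourth is April 28.
1 November 2025 is a Saturday, so the first Monday is November 3 and the second is November 10.
Daylight saving runs 28 April – 10 November; 9 November 2025 is inside that window, so Mirkir Canton is at UTC+13:00.
18:15 local − 13h = 05:15 UTC.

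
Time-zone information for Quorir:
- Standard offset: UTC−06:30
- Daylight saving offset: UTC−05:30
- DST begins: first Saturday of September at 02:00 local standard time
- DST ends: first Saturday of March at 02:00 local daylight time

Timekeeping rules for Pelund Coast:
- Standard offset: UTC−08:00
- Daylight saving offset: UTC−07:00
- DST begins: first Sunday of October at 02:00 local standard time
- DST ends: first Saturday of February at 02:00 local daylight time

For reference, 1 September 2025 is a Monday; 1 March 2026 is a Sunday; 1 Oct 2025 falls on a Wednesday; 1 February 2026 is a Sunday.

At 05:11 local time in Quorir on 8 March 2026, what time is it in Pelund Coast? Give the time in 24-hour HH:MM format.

1 September 2025 is a Monday, so the first Saturday is September 6.
1 March 2026 is a Sunday, so the first Saturday is March 7.
8 March 2026 is outside the daylight-saving period (6 September 2025 – 7 March 2026), so Quorir is on standard time, UTC−06:30.
05:11 Quorir + 6h30m = 11:41 UTC.
1 October 2025 is a Wednesday, so the first Sunday is October 5.
1 February 2026 is a Sunday, so the first Saturday is February 7.
At the standard offset (UTC−08:00), 11:41 UTC − 8h = 03:41 Pelund Coast standard time.
The standard-time date in Pelund Coast, 8 March 2026, is outside the daylight-saving period (5 October 2025 – 7 February 2026), so Pelund Coast is on standard time, UTC−08:00.
11:41 UTC − 8h = 03:41 Pelund Coast.

03:41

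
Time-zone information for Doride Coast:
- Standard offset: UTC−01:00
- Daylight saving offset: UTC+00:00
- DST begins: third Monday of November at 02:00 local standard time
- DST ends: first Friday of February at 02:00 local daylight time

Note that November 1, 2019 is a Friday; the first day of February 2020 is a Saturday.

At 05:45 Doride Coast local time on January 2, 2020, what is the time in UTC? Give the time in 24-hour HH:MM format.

1 November 2019 is a Friday, so the first Monday is November 4 and the third is November 18.
1 February 2020 is a Saturday, so the first Friday is February 7.
Daylight saving runs 18 November 2019 – 7 February 2020; January 2, 2020 is inside that window, so Doride Coast is at UTC+00:00.
05:45 local − 0h = 05:45 UTC.

05:45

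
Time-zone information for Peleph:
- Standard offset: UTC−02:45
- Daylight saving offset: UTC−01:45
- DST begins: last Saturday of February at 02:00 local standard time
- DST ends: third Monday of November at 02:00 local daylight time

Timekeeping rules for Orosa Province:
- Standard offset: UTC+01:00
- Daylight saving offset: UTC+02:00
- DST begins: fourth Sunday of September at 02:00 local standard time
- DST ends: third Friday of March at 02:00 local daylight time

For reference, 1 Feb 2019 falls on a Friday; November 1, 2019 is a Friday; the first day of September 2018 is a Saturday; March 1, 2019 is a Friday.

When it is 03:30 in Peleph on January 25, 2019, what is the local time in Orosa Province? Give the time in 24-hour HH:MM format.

08:15

1 February 2019 is a Friday, so Saturdays fall on 2, 9, 16, 23; the last is February 23.
1 November 2019 is a Friday, so the first Monday is November 4 and the third is November 18.
January 25, 2019 does not fall between 23 February and 18 November, so daylight saving is not in effect and Peleph is at UTC−02:45.
03:30 Peleph + 2h45m = 06:15 UTC.
1 September 2018 is a Saturday, so the first Sunday is September 2 and the fourth is September 23.
1 March 2019 is a Friday, so the first Friday is March 1 and the third is March 15.
At the standard offset (UTC+01:00), 06:15 UTC + 1h = 07:15 Orosa Province standard time.
The standard-time date in Orosa Province, January 25, 2019, lies within the daylight-saving period (23 September 2018 – 15 March 2019), so Orosa Province is on daylight time, UTC+02:00.
06:15 UTC + 2h = 08:15 Orosa Province.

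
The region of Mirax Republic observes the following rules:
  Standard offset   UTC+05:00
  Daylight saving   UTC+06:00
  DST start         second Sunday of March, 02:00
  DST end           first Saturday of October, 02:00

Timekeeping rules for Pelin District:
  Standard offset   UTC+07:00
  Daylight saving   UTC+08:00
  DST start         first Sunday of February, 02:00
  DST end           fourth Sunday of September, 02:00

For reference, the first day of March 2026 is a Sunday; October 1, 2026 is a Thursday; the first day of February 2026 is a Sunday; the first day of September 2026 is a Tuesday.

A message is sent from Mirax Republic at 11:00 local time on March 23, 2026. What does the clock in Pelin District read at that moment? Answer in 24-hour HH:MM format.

13:00

1 March 2026 is a Sunday, so the first Sunday is March 1 and the second is March 8.
1 October 2026 is a Thursday, so the first Saturday is October 3.
March 23, 2026 lies within the daylight-saving period (8 March – 3 October), so Mirax Republic is on daylight time, UTC+06:00.
11:00 Mirax Republic − 6h = 05:00 UTC.
1 February 2026 is a Sunday, so the first Sunday is February 1.
1 September 2026 is a Tuesday, so the first Sunday is September 6 and the fourth is September 27.
At the standard offset (UTC+07:00), 05:00 UTC + 7h = 12:00 Pelin District standard time.
The standard-time date in Pelin District, March 23, 2026, lies within the daylight-saving period (1 February – 27 September), so Pelin District is on daylight time, UTC+08:00.
05:00 UTC + 8h = 13:00 Pelin District.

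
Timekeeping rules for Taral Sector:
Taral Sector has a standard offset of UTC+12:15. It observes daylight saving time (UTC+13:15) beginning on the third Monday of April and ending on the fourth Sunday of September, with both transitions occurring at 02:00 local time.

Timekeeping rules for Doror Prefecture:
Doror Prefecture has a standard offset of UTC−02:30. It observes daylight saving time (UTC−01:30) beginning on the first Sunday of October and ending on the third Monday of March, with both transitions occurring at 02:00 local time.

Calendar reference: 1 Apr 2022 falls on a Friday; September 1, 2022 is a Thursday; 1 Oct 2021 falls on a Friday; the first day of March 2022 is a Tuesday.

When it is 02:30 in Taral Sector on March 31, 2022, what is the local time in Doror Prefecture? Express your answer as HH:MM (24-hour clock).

1 April 2022 is a Friday, so the first Monday is April 4 and the third is April 18.
1 September 2022 is a Thursday, so the first Sunday is September 4 and the fourth is September 25.
Daylight saving runs 18 April – 25 September; March 31, 2022 is outside that window, so Taral Sector is on standard time at UTC+12:15.
02:30 Taral Sector − 12h15m = 14:15 UTC (rolling into the previous day, 30 March 2022).
1 October 2021 is a Friday, so the first Sunday is October 3.
1 March 2022 is a Tuesday, so the first Monday is March 7 and the third is March 21.
At the standard offset (UTC−02:30), 14:15 UTC − 2h30m = 11:45 Doror Prefecture standard time.
The standard-time date in Doror Prefecture, March 30, 2022, does not fall between 3 October 2021 and 21 March 2022, so daylight saving is not in effect and Doror Prefecture is at UTC−02:30.
14:15 UTC − 2h30m = 11:45 Doror Prefecture.

11:45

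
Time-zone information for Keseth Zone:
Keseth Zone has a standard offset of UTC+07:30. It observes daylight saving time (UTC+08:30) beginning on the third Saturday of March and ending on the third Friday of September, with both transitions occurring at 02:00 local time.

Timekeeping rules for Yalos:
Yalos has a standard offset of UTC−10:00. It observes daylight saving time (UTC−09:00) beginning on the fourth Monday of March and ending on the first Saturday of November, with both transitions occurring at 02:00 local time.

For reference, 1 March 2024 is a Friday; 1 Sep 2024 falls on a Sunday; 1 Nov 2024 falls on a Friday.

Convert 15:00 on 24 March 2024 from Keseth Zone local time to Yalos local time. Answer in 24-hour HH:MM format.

1 March 2024 is a Friday, so the first Saturday is March 2 and the third is March 16.
1 September 2024 is a Sunday, so the first Friday is September 6 and the third is September 20.
24 March 2024 falls between 16 March and 20 September, so daylight saving is in effect and Keseth Zone is at UTC+08:30.
15:00 Keseth Zone − 8h30m = 06:30 UTC.
1 March 2024 is a Friday, so the first Monday is March 4 and the fourth is March 25.
1 November 2024 is a Friday, so the first Saturday is November 2.
At the standard offset (UTC−10:00), 06:30 UTC − 10h = 20:30 Yalos standard time (rolling into the previous day, 23 March 2024).
Daylight saving runs 25 March – 2 November; the standard-time date in Yalos, 23 March 2024, is outside that window, so Yalos is on standard time at UTC−10:00.
06:30 UTC − 10h = 20:30 Yalos (rolling into the previous day, 23 March 2024).

20:30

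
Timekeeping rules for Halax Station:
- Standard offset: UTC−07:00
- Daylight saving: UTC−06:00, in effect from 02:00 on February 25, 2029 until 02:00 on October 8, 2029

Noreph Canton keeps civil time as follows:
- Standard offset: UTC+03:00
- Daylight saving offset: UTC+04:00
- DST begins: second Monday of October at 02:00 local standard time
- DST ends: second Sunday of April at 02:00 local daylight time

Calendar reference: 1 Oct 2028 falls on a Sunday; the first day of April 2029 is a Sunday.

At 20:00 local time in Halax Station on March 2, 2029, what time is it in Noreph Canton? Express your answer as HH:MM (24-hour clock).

Daylight saving runs 25 February – 8 October; March 2, 2029 is inside that window, so Halax Station is at UTC−06:00.
20:00 Halax Station + 6h = 02:00 UTC (rolling into the next day, 3 March 2029).
1 October 2028 is a Sunday, so the first Monday is October 2 and the second is October 9.
1 April 2029 is a Sunday, so the first Sunday is April 1 and the second is April 8.
At the standard offset (UTC+03:00), 02:00 UTC + 3h = 05:00 Noreph Canton standard time.
The standard-time date in Noreph Canton, March 3, 2029, lies within the daylight-saving period (9 October 2028 – 8 April 2029), so Noreph Canton is on daylight time, UTC+04:00.
02:00 UTC + 4h = 06:00 Noreph Canton.

06:00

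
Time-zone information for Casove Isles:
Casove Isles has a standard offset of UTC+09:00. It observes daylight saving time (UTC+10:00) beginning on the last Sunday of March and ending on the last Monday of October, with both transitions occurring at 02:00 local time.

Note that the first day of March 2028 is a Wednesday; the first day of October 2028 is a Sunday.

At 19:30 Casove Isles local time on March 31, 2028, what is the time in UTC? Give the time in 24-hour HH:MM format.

1 March 2028 is a Wednesday, so Sundays fall on 5, 12, 19, 26; the last is March 26.
1 October 2028 is a Sunday, so Mondays fall on 2, 9, 16, 23, 30; the last is October 30.
March 31, 2028 lies within the daylight-saving period (26 March – 30 October), so Casove Isles is on daylight time, UTC+10:00.
19:30 local − 10h = 09:30 UTC.

09:30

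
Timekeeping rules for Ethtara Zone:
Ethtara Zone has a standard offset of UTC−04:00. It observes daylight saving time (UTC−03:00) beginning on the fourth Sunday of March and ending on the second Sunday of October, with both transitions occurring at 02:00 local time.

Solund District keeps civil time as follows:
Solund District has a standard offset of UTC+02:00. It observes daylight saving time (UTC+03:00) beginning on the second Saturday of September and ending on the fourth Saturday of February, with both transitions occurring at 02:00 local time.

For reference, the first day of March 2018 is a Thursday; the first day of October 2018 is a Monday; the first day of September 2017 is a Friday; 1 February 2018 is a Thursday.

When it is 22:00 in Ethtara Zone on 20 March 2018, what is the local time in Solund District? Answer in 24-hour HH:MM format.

1 March 2018 is a Thursday, so the first Sunday is March 4 and the fourth is March 25.
1 October 2018 is a Monday, so the first Sunday is October 7 and the second is October 14.
20 March 2018 does not fall between 25 March and 14 October, so daylight saving is not in effect and Ethtara Zone is at UTC−04:00.
22:00 Ethtara Zone + 4h = 02:00 UTC (rolling into the next day, 21 March 2018).
1 September 2017 is a Friday, so the first Saturday is September 2 and the second is September 9.
1 February 2018 is a Thursday, so the first Saturday is February 3 and the fourth is February 24.
At the standard offset (UTC+02:00), 02:00 UTC + 2h = 04:00 Solund District standard time.
The standard-time date in Solund District, 21 March 2018, does not fall between 9 September 2017 and 24 February 2018, so daylight saving is not in effect and Solund District is at UTC+02:00.
02:00 UTC + 2h = 04:00 Solund District.

04:00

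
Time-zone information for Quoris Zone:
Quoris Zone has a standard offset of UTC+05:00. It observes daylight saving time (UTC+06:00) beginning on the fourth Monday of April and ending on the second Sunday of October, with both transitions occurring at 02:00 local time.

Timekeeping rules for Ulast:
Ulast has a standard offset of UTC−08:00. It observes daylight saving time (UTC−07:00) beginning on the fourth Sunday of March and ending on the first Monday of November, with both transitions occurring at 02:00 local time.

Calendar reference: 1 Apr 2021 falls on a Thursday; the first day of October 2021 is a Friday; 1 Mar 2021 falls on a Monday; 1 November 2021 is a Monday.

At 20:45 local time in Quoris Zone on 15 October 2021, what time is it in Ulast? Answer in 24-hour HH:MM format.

08:45

1 April 2021 is a Thursday, so the first Monday is April 5 and the fourth is April 26.
1 October 2021 is a Friday, so the first Sunday is October 3 and the second is October 10.
15 October 2021 is outside the daylight-saving period (26 April – 10 October), so Quoris Zone is on standard time, UTC+05:00.
20:45 Quoris Zone − 5h = 15:45 UTC.
1 March 2021 is a Monday, so the first Sunday is March 7 and the fourth is March 28.
1 November 2021 is a Monday, so the first Monday is November 1.
At the standard offset (UTC−08:00), 15:45 UTC − 8h = 07:45 Ulast standard time.
Daylight saving runs 28 March – 1 November; the standard-time date in Ulast, 15 October 2021, is inside that window, so Ulast is at UTC−07:00.
15:45 UTC − 7h = 08:45 Ulast.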